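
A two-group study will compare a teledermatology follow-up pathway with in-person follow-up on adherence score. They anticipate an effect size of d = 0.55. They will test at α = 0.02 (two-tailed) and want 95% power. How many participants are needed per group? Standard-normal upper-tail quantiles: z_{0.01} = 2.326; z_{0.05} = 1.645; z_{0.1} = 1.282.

n = 105 per group

For two independent groups with equal n: n = 2·((z_{α/2} + z_β) / d)².
z_{α/2} + z_β = 2.326 + 1.645 = 3.971.
n = 2 × (3.971 / 0.55)² = 2 × 7.220² = 2 × 52.13 = 104.3.
Round up to the next whole participant.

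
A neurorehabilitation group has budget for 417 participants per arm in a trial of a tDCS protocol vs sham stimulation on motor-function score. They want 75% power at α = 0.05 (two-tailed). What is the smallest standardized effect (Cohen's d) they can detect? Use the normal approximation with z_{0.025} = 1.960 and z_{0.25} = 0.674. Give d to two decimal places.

For two independent groups of n = 417 each: d_min = (z_{α/2} + z_β)·√(2/n).
z-sum = 1.960 + 0.674 = 2.634.
d_min = 2.634 × √(2/417) = 2.634 × 0.0693 = 0.182.

d_min ≈ 0.18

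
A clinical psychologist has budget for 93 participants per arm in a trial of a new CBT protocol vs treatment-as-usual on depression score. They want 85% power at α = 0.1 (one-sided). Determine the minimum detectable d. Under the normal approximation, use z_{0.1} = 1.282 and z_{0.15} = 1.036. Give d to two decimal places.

d_min ≈ 0.34

For two independent groups of n = 93 each: d_min = (z_{α} + z_β)·√(2/n).
z-sum = 1.282 + 1.036 = 2.318.
d_min = 2.318 × √(2/93) = 2.318 × 0.1466 = 0.340.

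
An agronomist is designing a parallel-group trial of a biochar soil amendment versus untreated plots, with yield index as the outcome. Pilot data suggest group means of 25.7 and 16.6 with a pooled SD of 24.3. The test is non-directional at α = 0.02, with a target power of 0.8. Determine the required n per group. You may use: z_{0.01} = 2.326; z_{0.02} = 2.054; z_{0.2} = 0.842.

Cohen's d = |M₁ − M₂| / SD_pooled = |25.7 − 16.6| / 24.3 = 9.1 / 24.3 = 0.374.
For two independent groups with equal n: n = 2·((z_{α/2} + z_β) / d)².
z_{α/2} + z_β = 2.326 + 0.842 = 3.168.
n = 2 × (3.168 / 0.374)² = 2 × 8.471² = 2 × 71.75 = 143.5.
Round up to the next whole participant.

n = 144 per group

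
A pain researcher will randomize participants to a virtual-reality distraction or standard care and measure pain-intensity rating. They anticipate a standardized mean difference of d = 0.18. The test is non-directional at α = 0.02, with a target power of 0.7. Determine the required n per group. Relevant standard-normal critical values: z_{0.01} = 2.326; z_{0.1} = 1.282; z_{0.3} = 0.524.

n = 502 per group

For two independent groups with equal n: n = 2·((z_{α/2} + z_β) / d)².
z_{α/2} + z_β = 2.326 + 0.524 = 2.850.
n = 2 × (2.850 / 0.18)² = 2 × 15.833² = 2 × 250.69 = 501.4.
Round up to the next whole participant.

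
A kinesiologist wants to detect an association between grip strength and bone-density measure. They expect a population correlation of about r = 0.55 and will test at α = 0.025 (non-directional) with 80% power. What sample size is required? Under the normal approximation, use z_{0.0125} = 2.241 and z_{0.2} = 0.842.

Fisher's z: C = ½·ln((1+r)/(1−r)) = ½·ln(3.4444) = 0.6184.
n = ((z_{α/2} + z_β)/C)² + 3.
(2.241 + 0.842) / 0.6184 = 3.083 / 0.6184 = 4.985.
n = 4.985² + 3 = 24.85 + 3 = 27.9.
Round up.

n = 28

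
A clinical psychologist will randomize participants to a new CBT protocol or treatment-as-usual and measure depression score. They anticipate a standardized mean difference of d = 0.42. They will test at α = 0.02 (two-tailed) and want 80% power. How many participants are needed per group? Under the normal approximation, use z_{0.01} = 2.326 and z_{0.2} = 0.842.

For two independent groups with equal n: n = 2·((z_{α/2} + z_β) / d)².
z_{α/2} + z_β = 2.326 + 0.842 = 3.168.
n = 2 × (3.168 / 0.42)² = 2 × 7.543² = 2 × 56.89 = 113.8.
Round up to the next whole participant.

n = 114 per group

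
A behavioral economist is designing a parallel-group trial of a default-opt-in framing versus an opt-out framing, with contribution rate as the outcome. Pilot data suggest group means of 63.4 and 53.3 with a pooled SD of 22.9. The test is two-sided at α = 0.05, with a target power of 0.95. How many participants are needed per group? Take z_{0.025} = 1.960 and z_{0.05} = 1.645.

Cohen's d = |M₁ − M₂| / SD_pooled = |63.4 − 53.3| / 22.9 = 10.1 / 22.9 = 0.441.
For two independent groups with equal n: n = 2·((z_{α/2} + z_β) / d)².
z_{α/2} + z_β = 1.960 + 1.645 = 3.605.
n = 2 × (3.605 / 0.441)² = 2 × 8.175² = 2 × 66.82 = 133.6.
Round up to the next whole participant.

n = 134 per group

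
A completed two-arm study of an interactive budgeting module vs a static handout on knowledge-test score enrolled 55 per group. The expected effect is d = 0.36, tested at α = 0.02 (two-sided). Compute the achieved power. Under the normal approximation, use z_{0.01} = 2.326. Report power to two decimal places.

For two equal groups, power = Φ(d·√(n/2) − z_{α/2}).
d·√(n/2) = 0.36 × √(55/2) = 0.36 × 5.244 = 1.888.
z_β = 1.888 − 2.326 = -0.438.
Power = Φ(-0.438) = 0.331.

power ≈ 0.33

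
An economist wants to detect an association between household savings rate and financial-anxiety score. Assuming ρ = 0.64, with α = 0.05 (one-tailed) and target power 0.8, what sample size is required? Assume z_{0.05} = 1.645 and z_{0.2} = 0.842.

n = 14

Fisher's z: C = ½·ln((1+r)/(1−r)) = ½·ln(4.5556) = 0.7582.
n = ((z_{α} + z_β)/C)² + 3.
(1.645 + 0.842) / 0.7582 = 2.487 / 0.7582 = 3.280.
n = 3.280² + 3 = 10.76 + 3 = 13.8.
Round up.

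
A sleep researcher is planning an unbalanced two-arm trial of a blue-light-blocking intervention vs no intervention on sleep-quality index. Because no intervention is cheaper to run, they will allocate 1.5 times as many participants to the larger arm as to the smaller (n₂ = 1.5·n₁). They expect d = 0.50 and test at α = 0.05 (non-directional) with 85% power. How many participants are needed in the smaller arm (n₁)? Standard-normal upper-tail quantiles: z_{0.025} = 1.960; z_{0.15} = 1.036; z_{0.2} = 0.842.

n₁ = 60

With allocation ratio k = n₂/n₁ = 1.5, Var(x̄₁−x̄₂) = σ²(1/n₁ + 1/(k·n₁)) = σ²·(k+1)/(k·n₁).
So n₁ = (1 + 1/k)·((z_{α/2} + z_β)/d)² = 1.667 × (2.996/0.50)².
n₁ = 1.667 × 35.90 = 59.8.
Round up: n₁ = 60, giving n₂ = 1.5 × 60 = 90.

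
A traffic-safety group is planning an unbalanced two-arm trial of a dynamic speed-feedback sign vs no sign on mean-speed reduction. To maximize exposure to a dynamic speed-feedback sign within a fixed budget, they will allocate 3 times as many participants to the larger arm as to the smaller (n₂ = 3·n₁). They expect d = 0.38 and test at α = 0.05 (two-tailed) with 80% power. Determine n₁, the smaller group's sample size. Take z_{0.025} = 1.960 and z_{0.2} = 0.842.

With allocation ratio k = n₂/n₁ = 3, Var(x̄₁−x̄₂) = σ²(1/n₁ + 1/(k·n₁)) = σ²·(k+1)/(k·n₁).
So n₁ = (1 + 1/k)·((z_{α/2} + z_β)/d)² = 1.333 × (2.802/0.38)².
n₁ = 1.333 × 54.37 = 72.5.
Round up: n₁ = 73, giving n₂ = 3 × 73 = 219.

n₁ = 73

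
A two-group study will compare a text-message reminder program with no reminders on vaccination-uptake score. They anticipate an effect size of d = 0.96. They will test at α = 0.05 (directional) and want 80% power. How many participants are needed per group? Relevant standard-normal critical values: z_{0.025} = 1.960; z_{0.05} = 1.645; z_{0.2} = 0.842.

n = 14 per group

For two independent groups with equal n: n = 2·((z_{α} + z_β) / d)².
z_{α} + z_β = 1.645 + 0.842 = 2.487.
n = 2 × (2.487 / 0.96)² = 2 × 2.591² = 2 × 6.71 = 13.4.
Round up to the next whole participant.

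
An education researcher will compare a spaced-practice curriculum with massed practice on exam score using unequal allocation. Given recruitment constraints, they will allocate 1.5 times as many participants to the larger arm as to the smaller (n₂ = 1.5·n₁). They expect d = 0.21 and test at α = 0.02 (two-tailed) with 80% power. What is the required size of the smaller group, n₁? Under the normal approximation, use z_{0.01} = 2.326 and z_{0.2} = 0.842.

With allocation ratio k = n₂/n₁ = 1.5, Var(x̄₁−x̄₂) = σ²(1/n₁ + 1/(k·n₁)) = σ²·(k+1)/(k·n₁).
So n₁ = (1 + 1/k)·((z_{α/2} + z_β)/d)² = 1.667 × (3.168/0.21)².
n₁ = 1.667 × 227.58 = 379.3.
Round up: n₁ = 380, giving n₂ = 1.5 × 380 = 570.

n₁ = 380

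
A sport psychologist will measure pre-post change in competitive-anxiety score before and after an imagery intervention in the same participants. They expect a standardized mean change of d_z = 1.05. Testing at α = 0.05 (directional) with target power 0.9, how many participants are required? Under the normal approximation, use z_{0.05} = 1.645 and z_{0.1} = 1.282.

n = 8 pairs

For a paired (one-sample on differences) test: n = ((z_{α} + z_β) / d)².
z_{α} + z_β = 1.645 + 1.282 = 2.927.
n = (2.927 / 1.05)² = 2.788² = 7.77.
Round up.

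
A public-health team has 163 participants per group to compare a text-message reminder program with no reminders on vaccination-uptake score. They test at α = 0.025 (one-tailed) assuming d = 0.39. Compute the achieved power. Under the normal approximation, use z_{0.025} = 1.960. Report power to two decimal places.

power ≈ 0.94

For two equal groups, power = Φ(d·√(n/2) − z_{α}).
d·√(n/2) = 0.39 × √(163/2) = 0.39 × 9.028 = 3.521.
z_β = 3.521 − 1.960 = 1.561.
Power = Φ(1.561) = 0.941.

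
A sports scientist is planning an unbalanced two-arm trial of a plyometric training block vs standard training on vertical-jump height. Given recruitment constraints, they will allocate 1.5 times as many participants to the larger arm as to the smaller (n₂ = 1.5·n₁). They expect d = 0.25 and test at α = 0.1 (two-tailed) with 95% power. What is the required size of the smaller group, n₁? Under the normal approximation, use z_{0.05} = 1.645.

With allocation ratio k = n₂/n₁ = 1.5, Var(x̄₁−x̄₂) = σ²(1/n₁ + 1/(k·n₁)) = σ²·(k+1)/(k·n₁).
So n₁ = (1 + 1/k)·((z_{α/2} + z_β)/d)² = 1.667 × (3.290/0.25)².
n₁ = 1.667 × 173.19 = 288.6.
Round up: n₁ = 289, giving n₂ = ⌈1.5 × 289⌉ = ⌈433.5⌉ = 434.

n₁ = 289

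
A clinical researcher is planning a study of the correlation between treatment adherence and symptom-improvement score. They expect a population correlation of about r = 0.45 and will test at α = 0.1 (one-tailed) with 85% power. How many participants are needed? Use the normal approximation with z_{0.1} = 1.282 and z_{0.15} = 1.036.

n = 26

Fisher's z: C = ½·ln((1+r)/(1−r)) = ½·ln(2.6364) = 0.4847.
n = ((z_{α} + z_β)/C)² + 3.
(1.282 + 1.036) / 0.4847 = 2.318 / 0.4847 = 4.782.
n = 4.782² + 3 = 22.87 + 3 = 25.9.
Round up.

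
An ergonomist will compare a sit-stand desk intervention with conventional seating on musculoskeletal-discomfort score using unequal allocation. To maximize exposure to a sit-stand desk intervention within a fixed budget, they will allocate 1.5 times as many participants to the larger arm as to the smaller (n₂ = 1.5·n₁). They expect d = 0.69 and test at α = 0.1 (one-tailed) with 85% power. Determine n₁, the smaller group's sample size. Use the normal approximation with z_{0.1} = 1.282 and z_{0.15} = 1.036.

With allocation ratio k = n₂/n₁ = 1.5, Var(x̄₁−x̄₂) = σ²(1/n₁ + 1/(k·n₁)) = σ²·(k+1)/(k·n₁).
So n₁ = (1 + 1/k)·((z_{α} + z_β)/d)² = 1.667 × (2.318/0.69)².
n₁ = 1.667 × 11.29 = 18.8.
Round up: n₁ = 19, giving n₂ = ⌈1.5 × 19⌉ = ⌈28.5⌉ = 29.

n₁ = 19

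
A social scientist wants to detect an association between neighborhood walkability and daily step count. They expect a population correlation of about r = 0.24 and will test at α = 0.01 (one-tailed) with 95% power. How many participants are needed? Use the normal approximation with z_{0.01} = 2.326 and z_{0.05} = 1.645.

n = 267

Fisher's z: C = ½·ln((1+r)/(1−r)) = ½·ln(1.6316) = 0.2448.
n = ((z_{α} + z_β)/C)² + 3.
(2.326 + 1.645) / 0.2448 = 3.971 / 0.2448 = 16.221.
n = 16.221² + 3 = 263.13 + 3 = 266.1.
Round up.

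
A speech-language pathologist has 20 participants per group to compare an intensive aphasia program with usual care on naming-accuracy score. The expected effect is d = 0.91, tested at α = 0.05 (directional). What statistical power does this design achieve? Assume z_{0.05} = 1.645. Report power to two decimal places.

For two equal groups, power = Φ(d·√(n/2) − z_{α}).
d·√(n/2) = 0.91 × √(20/2) = 0.91 × 3.162 = 2.878.
z_β = 2.878 − 1.645 = 1.233.
Power = Φ(1.233) = 0.891.

power ≈ 0.89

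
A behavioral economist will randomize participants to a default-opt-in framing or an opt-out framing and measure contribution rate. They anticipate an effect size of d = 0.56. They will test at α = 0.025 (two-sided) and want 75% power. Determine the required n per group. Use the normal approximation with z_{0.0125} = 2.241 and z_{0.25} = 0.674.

For two independent groups with equal n: n = 2·((z_{α/2} + z_β) / d)².
z_{α/2} + z_β = 2.241 + 0.674 = 2.915.
n = 2 × (2.915 / 0.56)² = 2 × 5.205² = 2 × 27.10 = 54.2.
Round up to the next whole participant.

n = 55 per group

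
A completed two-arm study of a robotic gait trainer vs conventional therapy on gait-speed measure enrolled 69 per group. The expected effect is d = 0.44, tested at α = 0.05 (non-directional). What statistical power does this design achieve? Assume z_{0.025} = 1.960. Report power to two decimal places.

power ≈ 0.73

For two equal groups, power = Φ(d·√(n/2) − z_{α/2}).
d·√(n/2) = 0.44 × √(69/2) = 0.44 × 5.874 = 2.584.
z_β = 2.584 − 1.960 = 0.624.
Power = Φ(0.624) = 0.734.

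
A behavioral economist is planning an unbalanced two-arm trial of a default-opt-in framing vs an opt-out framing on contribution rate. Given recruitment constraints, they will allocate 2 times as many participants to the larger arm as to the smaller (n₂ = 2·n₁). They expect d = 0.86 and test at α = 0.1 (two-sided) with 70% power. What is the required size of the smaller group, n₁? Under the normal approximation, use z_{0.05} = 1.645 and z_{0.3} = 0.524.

With allocation ratio k = n₂/n₁ = 2, Var(x̄₁−x̄₂) = σ²(1/n₁ + 1/(k·n₁)) = σ²·(k+1)/(k·n₁).
So n₁ = (1 + 1/k)·((z_{α/2} + z_β)/d)² = 1.500 × (2.169/0.86)².
n₁ = 1.500 × 6.36 = 9.5.
Round up: n₁ = 10, giving n₂ = 2 × 10 = 20.

n₁ = 10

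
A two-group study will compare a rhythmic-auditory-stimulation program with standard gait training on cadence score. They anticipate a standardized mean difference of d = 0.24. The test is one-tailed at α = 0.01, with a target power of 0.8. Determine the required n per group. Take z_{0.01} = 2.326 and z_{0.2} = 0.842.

For two independent groups with equal n: n = 2·((z_{α} + z_β) / d)².
z_{α} + z_β = 2.326 + 0.842 = 3.168.
n = 2 × (3.168 / 0.24)² = 2 × 13.200² = 2 × 174.24 = 348.5.
Round up to the next whole participant.

n = 349 per group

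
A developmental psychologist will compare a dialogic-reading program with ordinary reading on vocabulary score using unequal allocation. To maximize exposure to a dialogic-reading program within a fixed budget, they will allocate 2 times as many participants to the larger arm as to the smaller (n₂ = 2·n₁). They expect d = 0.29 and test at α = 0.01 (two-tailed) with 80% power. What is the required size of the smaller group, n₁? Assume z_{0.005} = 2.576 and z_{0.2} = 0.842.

n₁ = 209

With allocation ratio k = n₂/n₁ = 2, Var(x̄₁−x̄₂) = σ²(1/n₁ + 1/(k·n₁)) = σ²·(k+1)/(k·n₁).
So n₁ = (1 + 1/k)·((z_{α/2} + z_β)/d)² = 1.500 × (3.418/0.29)².
n₁ = 1.500 × 138.91 = 208.4.
Round up: n₁ = 209, giving n₂ = 2 × 209 = 418.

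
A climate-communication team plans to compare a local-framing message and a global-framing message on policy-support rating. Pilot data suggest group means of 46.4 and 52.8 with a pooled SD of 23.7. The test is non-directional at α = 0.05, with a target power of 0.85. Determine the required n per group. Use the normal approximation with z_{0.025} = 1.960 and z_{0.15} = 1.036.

Cohen's d = |M₁ − M₂| / SD_pooled = |46.4 − 52.8| / 23.7 = 6.4 / 23.7 = 0.270.
For two independent groups with equal n: n = 2·((z_{α/2} + z_β) / d)².
z_{α/2} + z_β = 1.960 + 1.036 = 2.996.
n = 2 × (2.996 / 0.270)² = 2 × 11.096² = 2 × 123.13 = 246.3.
Round up to the next whole participant.

n = 247 per group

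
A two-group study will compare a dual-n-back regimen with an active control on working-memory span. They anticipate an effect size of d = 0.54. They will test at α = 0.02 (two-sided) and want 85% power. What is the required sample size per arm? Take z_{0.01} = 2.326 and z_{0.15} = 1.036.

For two independent groups with equal n: n = 2·((z_{α/2} + z_β) / d)².
z_{α/2} + z_β = 2.326 + 1.036 = 3.362.
n = 2 × (3.362 / 0.54)² = 2 × 6.226² = 2 × 38.76 = 77.5.
Round up to the next whole participant.

n = 78 per group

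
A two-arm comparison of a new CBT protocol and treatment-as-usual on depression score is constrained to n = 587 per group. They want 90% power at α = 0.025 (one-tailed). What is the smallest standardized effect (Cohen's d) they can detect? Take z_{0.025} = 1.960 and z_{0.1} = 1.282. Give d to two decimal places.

For two independent groups of n = 587 each: d_min = (z_{α} + z_β)·√(2/n).
z-sum = 1.960 + 1.282 = 3.242.
d_min = 3.242 × √(2/587) = 3.242 × 0.0584 = 0.189.

d_min ≈ 0.19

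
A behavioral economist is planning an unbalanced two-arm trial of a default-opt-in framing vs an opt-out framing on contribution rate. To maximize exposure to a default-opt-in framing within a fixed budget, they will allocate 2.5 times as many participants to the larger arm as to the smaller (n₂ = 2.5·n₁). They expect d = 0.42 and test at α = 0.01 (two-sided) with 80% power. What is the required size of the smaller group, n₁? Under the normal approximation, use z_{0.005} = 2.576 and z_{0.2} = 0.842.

n₁ = 93

With allocation ratio k = n₂/n₁ = 2.5, Var(x̄₁−x̄₂) = σ²(1/n₁ + 1/(k·n₁)) = σ²·(k+1)/(k·n₁).
So n₁ = (1 + 1/k)·((z_{α/2} + z_β)/d)² = 1.400 × (3.418/0.42)².
n₁ = 1.400 × 66.23 = 92.7.
Round up: n₁ = 93, giving n₂ = ⌈2.5 × 93⌉ = ⌈232.5⌉ = 233.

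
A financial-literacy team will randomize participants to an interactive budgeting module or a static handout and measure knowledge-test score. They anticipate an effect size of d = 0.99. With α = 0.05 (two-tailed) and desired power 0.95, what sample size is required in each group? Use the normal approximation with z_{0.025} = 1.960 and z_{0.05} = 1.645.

n = 27 per group

For two independent groups with equal n: n = 2·((z_{α/2} + z_β) / d)².
z_{α/2} + z_β = 1.960 + 1.645 = 3.605.
n = 2 × (3.605 / 0.99)² = 2 × 3.641² = 2 × 13.26 = 26.5.
Round up to the next whole participant.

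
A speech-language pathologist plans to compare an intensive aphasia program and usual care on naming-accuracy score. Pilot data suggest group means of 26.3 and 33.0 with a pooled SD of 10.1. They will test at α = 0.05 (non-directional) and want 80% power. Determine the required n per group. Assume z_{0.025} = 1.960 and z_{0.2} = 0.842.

n = 36 per group

Cohen's d = |M₁ − M₂| / SD_pooled = |26.3 − 33.0| / 10.1 = 6.7 / 10.1 = 0.663.
For two independent groups with equal n: n = 2·((z_{α/2} + z_β) / d)².
z_{α/2} + z_β = 1.960 + 0.842 = 2.802.
n = 2 × (2.802 / 0.663)² = 2 × 4.226² = 2 × 17.86 = 35.7.
Round up to the next whole participant.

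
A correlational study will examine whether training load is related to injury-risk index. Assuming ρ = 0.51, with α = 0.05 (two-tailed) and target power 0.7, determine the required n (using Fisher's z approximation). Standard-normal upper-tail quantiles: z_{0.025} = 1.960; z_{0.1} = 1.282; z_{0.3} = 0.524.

n = 23

Fisher's z: C = ½·ln((1+r)/(1−r)) = ½·ln(3.0816) = 0.5627.
n = ((z_{α/2} + z_β)/C)² + 3.
(1.960 + 0.524) / 0.5627 = 2.484 / 0.5627 = 4.414.
n = 4.414² + 3 = 19.49 + 3 = 22.5.
Round up.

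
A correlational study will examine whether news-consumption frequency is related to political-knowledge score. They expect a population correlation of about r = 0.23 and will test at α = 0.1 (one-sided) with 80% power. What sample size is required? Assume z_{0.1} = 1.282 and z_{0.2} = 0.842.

n = 86

Fisher's z: C = ½·ln((1+r)/(1−r)) = ½·ln(1.5974) = 0.2342.
n = ((z_{α} + z_β)/C)² + 3.
(1.282 + 0.842) / 0.2342 = 2.124 / 0.2342 = 9.069.
n = 9.069² + 3 = 82.25 + 3 = 85.2.
Round up.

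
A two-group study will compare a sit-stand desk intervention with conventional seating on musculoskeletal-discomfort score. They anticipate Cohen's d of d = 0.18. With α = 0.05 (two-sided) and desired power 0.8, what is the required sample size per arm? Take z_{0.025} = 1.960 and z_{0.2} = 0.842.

n = 485 per group

For two independent groups with equal n: n = 2·((z_{α/2} + z_β) / d)².
z_{α/2} + z_β = 1.960 + 0.842 = 2.802.
n = 2 × (2.802 / 0.18)² = 2 × 15.567² = 2 × 242.32 = 484.6.
Round up to the next whole participant.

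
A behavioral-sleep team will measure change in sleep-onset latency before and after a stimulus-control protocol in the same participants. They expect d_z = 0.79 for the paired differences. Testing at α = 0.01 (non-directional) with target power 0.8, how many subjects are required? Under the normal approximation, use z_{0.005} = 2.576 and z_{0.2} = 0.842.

n = 19 pairs

For a paired (one-sample on differences) test: n = ((z_{α/2} + z_β) / d)².
z_{α/2} + z_β = 2.576 + 0.842 = 3.418.
n = (3.418 / 0.79)² = 4.327² = 18.72.
Round up.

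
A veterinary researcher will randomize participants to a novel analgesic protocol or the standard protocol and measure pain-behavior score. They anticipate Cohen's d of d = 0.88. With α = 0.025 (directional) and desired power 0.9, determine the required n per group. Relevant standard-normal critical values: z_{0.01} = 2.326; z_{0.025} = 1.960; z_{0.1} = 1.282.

For two independent groups with equal n: n = 2·((z_{α} + z_β) / d)².
z_{α} + z_β = 1.960 + 1.282 = 3.242.
n = 2 × (3.242 / 0.88)² = 2 × 3.684² = 2 × 13.57 = 27.1.
Round up to the next whole participant.

n = 28 per group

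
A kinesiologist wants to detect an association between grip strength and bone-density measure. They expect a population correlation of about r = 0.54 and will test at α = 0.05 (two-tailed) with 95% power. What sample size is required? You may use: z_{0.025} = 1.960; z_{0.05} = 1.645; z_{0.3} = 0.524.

Fisher's z: C = ½·ln((1+r)/(1−r)) = ½·ln(3.3478) = 0.6042.
n = ((z_{α/2} + z_β)/C)² + 3.
(1.960 + 1.645) / 0.6042 = 3.605 / 0.6042 = 5.967.
n = 5.967² + 3 = 35.60 + 3 = 38.6.
Round up.

n = 39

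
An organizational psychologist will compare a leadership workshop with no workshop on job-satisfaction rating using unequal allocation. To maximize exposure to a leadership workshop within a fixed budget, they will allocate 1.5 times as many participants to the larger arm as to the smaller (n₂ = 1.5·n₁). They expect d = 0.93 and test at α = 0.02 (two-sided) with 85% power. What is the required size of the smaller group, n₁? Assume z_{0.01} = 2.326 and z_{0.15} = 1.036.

With allocation ratio k = n₂/n₁ = 1.5, Var(x̄₁−x̄₂) = σ²(1/n₁ + 1/(k·n₁)) = σ²·(k+1)/(k·n₁).
So n₁ = (1 + 1/k)·((z_{α/2} + z_β)/d)² = 1.667 × (3.362/0.93)².
n₁ = 1.667 × 13.07 = 21.8.
Round up: n₁ = 22, giving n₂ = 1.5 × 22 = 33.

n₁ = 22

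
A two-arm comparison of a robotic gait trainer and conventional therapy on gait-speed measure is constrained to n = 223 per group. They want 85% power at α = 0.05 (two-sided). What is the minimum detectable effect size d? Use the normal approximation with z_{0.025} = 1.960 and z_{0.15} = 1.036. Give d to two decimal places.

d_min ≈ 0.28

For two independent groups of n = 223 each: d_min = (z_{α/2} + z_β)·√(2/n).
z-sum = 1.960 + 1.036 = 2.996.
d_min = 2.996 × √(2/223) = 2.996 × 0.0947 = 0.284.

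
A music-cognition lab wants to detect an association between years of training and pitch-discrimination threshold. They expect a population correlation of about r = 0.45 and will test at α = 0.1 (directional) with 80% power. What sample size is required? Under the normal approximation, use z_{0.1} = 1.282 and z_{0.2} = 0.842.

n = 23

Fisher's z: C = ½·ln((1+r)/(1−r)) = ½·ln(2.6364) = 0.4847.
n = ((z_{α} + z_β)/C)² + 3.
(1.282 + 0.842) / 0.4847 = 2.124 / 0.4847 = 4.382.
n = 4.382² + 3 = 19.20 + 3 = 22.2.
Round up.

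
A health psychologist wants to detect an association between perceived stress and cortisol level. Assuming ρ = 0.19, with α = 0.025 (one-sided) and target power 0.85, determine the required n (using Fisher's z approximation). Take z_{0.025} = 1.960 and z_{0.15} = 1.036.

n = 246

Fisher's z: C = ½·ln((1+r)/(1−r)) = ½·ln(1.4691) = 0.1923.
n = ((z_{α} + z_β)/C)² + 3.
(1.960 + 1.036) / 0.1923 = 2.996 / 0.1923 = 15.580.
n = 15.580² + 3 = 242.73 + 3 = 245.7.
Round up.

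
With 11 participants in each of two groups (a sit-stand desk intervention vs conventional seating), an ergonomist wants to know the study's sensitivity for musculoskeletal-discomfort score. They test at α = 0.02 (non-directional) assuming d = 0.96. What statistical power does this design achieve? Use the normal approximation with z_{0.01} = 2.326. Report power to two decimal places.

For two equal groups, power = Φ(d·√(n/2) − z_{α/2}).
d·√(n/2) = 0.96 × √(11/2) = 0.96 × 2.345 = 2.251.
z_β = 2.251 − 2.326 = -0.075.
Power = Φ(-0.075) = 0.470.

power ≈ 0.47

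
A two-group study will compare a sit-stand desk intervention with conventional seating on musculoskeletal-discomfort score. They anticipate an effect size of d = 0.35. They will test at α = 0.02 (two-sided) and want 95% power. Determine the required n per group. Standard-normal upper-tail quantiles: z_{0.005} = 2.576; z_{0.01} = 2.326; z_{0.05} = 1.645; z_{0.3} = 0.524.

n = 258 per group

For two independent groups with equal n: n = 2·((z_{α/2} + z_β) / d)².
z_{α/2} + z_β = 2.326 + 1.645 = 3.971.
n = 2 × (3.971 / 0.35)² = 2 × 11.346² = 2 × 128.73 = 257.5.
Round up to the next whole participant.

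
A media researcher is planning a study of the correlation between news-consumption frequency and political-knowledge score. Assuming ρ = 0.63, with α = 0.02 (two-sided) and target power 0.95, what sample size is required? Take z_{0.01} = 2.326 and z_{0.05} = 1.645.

n = 32

Fisher's z: C = ½·ln((1+r)/(1−r)) = ½·ln(4.4054) = 0.7414.
n = ((z_{α/2} + z_β)/C)² + 3.
(2.326 + 1.645) / 0.7414 = 3.971 / 0.7414 = 5.356.
n = 5.356² + 3 = 28.69 + 3 = 31.7.
Round up.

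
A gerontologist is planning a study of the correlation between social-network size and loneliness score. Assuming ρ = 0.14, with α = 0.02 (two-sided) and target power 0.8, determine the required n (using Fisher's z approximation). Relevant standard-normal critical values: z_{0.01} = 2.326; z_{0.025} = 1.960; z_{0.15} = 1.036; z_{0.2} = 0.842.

Fisher's z: C = ½·ln((1+r)/(1−r)) = ½·ln(1.3256) = 0.1409.
n = ((z_{α/2} + z_β)/C)² + 3.
(2.326 + 0.842) / 0.1409 = 3.168 / 0.1409 = 22.484.
n = 22.484² + 3 = 505.53 + 3 = 508.5.
Round up.

n = 509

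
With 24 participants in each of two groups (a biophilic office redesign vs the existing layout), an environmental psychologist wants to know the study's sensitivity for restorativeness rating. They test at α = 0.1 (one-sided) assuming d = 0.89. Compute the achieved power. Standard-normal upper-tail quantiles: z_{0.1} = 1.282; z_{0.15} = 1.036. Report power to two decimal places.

For two equal groups, power = Φ(d·√(n/2) − z_{α}).
d·√(n/2) = 0.89 × √(24/2) = 0.89 × 3.464 = 3.083.
z_β = 3.083 − 1.282 = 1.801.
Power = Φ(1.801) = 0.964.

power ≈ 0.96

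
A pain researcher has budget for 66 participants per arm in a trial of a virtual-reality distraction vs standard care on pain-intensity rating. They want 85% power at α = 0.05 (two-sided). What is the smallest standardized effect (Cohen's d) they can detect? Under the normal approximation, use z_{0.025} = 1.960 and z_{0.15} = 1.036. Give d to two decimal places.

For two independent groups of n = 66 each: d_min = (z_{α/2} + z_β)·√(2/n).
z-sum = 1.960 + 1.036 = 2.996.
d_min = 2.996 × √(2/66) = 2.996 × 0.1741 = 0.522.

d_min ≈ 0.52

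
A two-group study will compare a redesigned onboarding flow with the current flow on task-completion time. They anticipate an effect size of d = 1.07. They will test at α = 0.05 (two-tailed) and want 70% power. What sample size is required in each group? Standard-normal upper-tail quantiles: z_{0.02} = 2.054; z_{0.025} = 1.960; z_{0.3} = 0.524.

For two independent groups with equal n: n = 2·((z_{α/2} + z_β) / d)².
z_{α/2} + z_β = 1.960 + 0.524 = 2.484.
n = 2 × (2.484 / 1.07)² = 2 × 2.321² = 2 × 5.39 = 10.8.
Round up to the next whole participant.

n = 11 per group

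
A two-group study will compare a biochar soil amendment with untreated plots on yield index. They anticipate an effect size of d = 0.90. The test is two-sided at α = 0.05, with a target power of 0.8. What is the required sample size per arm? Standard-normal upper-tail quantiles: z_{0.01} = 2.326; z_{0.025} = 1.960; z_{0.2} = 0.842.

For two independent groups with equal n: n = 2·((z_{α/2} + z_β) / d)².
z_{α/2} + z_β = 1.960 + 0.842 = 2.802.
n = 2 × (2.802 / 0.90)² = 2 × 3.113² = 2 × 9.69 = 19.4.
Round up to the next whole participant.

n = 20 per group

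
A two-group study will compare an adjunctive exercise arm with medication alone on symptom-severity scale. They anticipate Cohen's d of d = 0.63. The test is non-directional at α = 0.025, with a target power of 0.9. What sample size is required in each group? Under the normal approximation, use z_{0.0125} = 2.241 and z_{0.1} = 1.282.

n = 63 per group

For two independent groups with equal n: n = 2·((z_{α/2} + z_β) / d)².
z_{α/2} + z_β = 2.241 + 1.282 = 3.523.
n = 2 × (3.523 / 0.63)² = 2 × 5.592² = 2 × 31.27 = 62.5.
Round up to the next whole participant.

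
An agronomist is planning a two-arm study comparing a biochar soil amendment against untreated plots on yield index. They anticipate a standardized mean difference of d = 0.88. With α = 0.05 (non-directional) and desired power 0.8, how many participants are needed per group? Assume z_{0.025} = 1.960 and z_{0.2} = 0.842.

n = 21 per group

For two independent groups with equal n: n = 2·((z_{α/2} + z_β) / d)².
z_{α/2} + z_β = 1.960 + 0.842 = 2.802.
n = 2 × (2.802 / 0.88)² = 2 × 3.184² = 2 × 10.14 = 20.3.
Round up to the next whole participant.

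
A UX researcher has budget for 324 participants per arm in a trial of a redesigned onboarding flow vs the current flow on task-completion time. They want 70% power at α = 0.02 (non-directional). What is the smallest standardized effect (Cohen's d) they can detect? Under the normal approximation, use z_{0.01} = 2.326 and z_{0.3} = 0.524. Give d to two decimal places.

d_min ≈ 0.22

For two independent groups of n = 324 each: d_min = (z_{α/2} + z_β)·√(2/n).
z-sum = 2.326 + 0.524 = 2.850.
d_min = 2.850 × √(2/324) = 2.850 × 0.0786 = 0.224.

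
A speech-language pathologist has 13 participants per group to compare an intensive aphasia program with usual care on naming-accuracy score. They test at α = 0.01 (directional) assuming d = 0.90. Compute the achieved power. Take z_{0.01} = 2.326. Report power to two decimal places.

For two equal groups, power = Φ(d·√(n/2) − z_{α}).
d·√(n/2) = 0.90 × √(13/2) = 0.90 × 2.550 = 2.295.
z_β = 2.295 − 2.326 = -0.031.
Power = Φ(-0.031) = 0.487.

power ≈ 0.49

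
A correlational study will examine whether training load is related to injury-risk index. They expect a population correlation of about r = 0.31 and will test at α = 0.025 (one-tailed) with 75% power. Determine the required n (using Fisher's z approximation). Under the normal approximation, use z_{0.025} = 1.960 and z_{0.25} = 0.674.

n = 71

Fisher's z: C = ½·ln((1+r)/(1−r)) = ½·ln(1.8986) = 0.3205.
n = ((z_{α} + z_β)/C)² + 3.
(1.960 + 0.674) / 0.3205 = 2.634 / 0.3205 = 8.218.
n = 8.218² + 3 = 67.54 + 3 = 70.5.
Round up.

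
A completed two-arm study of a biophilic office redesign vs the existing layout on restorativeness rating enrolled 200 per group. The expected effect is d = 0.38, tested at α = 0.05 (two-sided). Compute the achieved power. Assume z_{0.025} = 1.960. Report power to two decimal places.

For two equal groups, power = Φ(d·√(n/2) − z_{α/2}).
d·√(n/2) = 0.38 × √(200/2) = 0.38 × 10.000 = 3.800.
z_β = 3.800 − 1.960 = 1.840.
Power = Φ(1.840) = 0.967.

power ≈ 0.97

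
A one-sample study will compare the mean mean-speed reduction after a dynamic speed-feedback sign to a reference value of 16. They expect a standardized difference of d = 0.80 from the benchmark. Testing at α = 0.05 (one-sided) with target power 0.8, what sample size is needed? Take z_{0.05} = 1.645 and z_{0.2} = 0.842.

n = 10

For a one-sample test: n = ((z_{α} + z_β) / d)².
z_{α} + z_β = 1.645 + 0.842 = 2.487.
n = (2.487 / 0.80)² = 3.109² = 9.66.
Round up.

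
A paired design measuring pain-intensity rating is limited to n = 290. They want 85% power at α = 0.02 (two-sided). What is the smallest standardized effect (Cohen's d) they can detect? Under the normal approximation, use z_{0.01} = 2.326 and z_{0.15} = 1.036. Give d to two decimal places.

d_min ≈ 0.20

For a single sample (or paired design) of n = 290: d_min = (z_{α/2} + z_β)/√n.
z-sum = 2.326 + 1.036 = 3.362.
d_min = 3.362 / √290 = 3.362 / 17.029 = 0.197.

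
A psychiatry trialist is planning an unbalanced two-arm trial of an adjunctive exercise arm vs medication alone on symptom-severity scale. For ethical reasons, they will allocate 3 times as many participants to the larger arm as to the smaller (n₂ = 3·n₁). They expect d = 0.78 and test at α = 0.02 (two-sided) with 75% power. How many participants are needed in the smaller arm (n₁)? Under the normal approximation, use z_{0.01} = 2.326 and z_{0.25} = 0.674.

With allocation ratio k = n₂/n₁ = 3, Var(x̄₁−x̄₂) = σ²(1/n₁ + 1/(k·n₁)) = σ²·(k+1)/(k·n₁).
So n₁ = (1 + 1/k)·((z_{α/2} + z_β)/d)² = 1.333 × (3.000/0.78)².
n₁ = 1.333 × 14.79 = 19.7.
Round up: n₁ = 20, giving n₂ = 3 × 20 = 60.

n₁ = 20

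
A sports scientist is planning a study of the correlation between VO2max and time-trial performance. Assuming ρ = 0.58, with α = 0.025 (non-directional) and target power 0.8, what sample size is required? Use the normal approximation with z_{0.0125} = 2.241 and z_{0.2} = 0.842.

n = 25

Fisher's z: C = ½·ln((1+r)/(1−r)) = ½·ln(3.7619) = 0.6625.
n = ((z_{α/2} + z_β)/C)² + 3.
(2.241 + 0.842) / 0.6625 = 3.083 / 0.6625 = 4.654.
n = 4.654² + 3 = 21.66 + 3 = 24.7.
Round up.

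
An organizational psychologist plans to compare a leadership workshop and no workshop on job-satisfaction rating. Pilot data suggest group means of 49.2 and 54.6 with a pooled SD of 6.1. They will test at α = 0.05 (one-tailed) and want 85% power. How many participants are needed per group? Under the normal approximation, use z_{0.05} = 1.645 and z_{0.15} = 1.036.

Cohen's d = |M₁ − M₂| / SD_pooled = |49.2 − 54.6| / 6.1 = 5.4 / 6.1 = 0.885.
For two independent groups with equal n: n = 2·((z_{α} + z_β) / d)².
z_{α} + z_β = 1.645 + 1.036 = 2.681.
n = 2 × (2.681 / 0.885)² = 2 × 3.029² = 2 × 9.18 = 18.4.
Round up to the next whole participant.

n = 19 per group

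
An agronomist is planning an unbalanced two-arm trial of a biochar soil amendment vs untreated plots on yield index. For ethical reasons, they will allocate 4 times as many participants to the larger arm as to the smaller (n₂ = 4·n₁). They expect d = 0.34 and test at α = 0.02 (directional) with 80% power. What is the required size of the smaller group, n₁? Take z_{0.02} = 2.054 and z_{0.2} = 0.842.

With allocation ratio k = n₂/n₁ = 4, Var(x̄₁−x̄₂) = σ²(1/n₁ + 1/(k·n₁)) = σ²·(k+1)/(k·n₁).
So n₁ = (1 + 1/k)·((z_{α} + z_β)/d)² = 1.250 × (2.896/0.34)².
n₁ = 1.250 × 72.55 = 90.7.
Round up: n₁ = 91, giving n₂ = 4 × 91 = 364.

n₁ = 91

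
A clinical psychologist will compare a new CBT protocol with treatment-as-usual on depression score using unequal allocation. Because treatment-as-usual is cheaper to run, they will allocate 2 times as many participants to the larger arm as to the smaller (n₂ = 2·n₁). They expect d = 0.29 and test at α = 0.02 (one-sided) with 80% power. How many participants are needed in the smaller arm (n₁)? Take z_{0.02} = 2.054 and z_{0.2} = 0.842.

n₁ = 150

With allocation ratio k = n₂/n₁ = 2, Var(x̄₁−x̄₂) = σ²(1/n₁ + 1/(k·n₁)) = σ²·(k+1)/(k·n₁).
So n₁ = (1 + 1/k)·((z_{α} + z_β)/d)² = 1.500 × (2.896/0.29)².
n₁ = 1.500 × 99.72 = 149.6.
Round up: n₁ = 150, giving n₂ = 2 × 150 = 300.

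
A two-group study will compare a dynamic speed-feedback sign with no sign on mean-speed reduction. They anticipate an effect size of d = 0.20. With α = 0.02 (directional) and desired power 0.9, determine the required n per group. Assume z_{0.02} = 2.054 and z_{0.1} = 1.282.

For two independent groups with equal n: n = 2·((z_{α} + z_β) / d)².
z_{α} + z_β = 2.054 + 1.282 = 3.336.
n = 2 × (3.336 / 0.20)² = 2 × 16.680² = 2 × 278.22 = 556.4.
Round up to the next whole participant.

n = 557 per group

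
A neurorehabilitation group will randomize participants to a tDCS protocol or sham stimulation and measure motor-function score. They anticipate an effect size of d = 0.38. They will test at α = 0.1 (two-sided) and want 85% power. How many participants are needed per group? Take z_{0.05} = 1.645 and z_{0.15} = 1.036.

For two independent groups with equal n: n = 2·((z_{α/2} + z_β) / d)².
z_{α/2} + z_β = 1.645 + 1.036 = 2.681.
n = 2 × (2.681 / 0.38)² = 2 × 7.055² = 2 × 49.78 = 99.6.
Round up to the next whole participant.

n = 100 per group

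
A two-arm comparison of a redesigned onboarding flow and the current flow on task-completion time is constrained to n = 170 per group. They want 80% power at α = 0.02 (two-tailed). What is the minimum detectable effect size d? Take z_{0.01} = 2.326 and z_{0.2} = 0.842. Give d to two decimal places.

For two independent groups of n = 170 each: d_min = (z_{α/2} + z_β)·√(2/n).
z-sum = 2.326 + 0.842 = 3.168.
d_min = 3.168 × √(2/170) = 3.168 × 0.1085 = 0.344.

d_min ≈ 0.34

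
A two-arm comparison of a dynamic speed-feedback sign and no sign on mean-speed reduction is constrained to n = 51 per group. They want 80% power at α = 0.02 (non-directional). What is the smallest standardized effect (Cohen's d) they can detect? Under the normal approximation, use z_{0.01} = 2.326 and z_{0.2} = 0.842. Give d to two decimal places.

For two independent groups of n = 51 each: d_min = (z_{α/2} + z_β)·√(2/n).
z-sum = 2.326 + 0.842 = 3.168.
d_min = 3.168 × √(2/51) = 3.168 × 0.1980 = 0.627.

d_min ≈ 0.63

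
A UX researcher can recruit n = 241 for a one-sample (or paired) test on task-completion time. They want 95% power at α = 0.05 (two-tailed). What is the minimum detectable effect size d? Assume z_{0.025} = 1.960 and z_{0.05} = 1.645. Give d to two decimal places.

For a single sample (or paired design) of n = 241: d_min = (z_{α/2} + z_β)/√n.
z-sum = 1.960 + 1.645 = 3.605.
d_min = 3.605 / √241 = 3.605 / 15.524 = 0.232.

d_min ≈ 0.23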